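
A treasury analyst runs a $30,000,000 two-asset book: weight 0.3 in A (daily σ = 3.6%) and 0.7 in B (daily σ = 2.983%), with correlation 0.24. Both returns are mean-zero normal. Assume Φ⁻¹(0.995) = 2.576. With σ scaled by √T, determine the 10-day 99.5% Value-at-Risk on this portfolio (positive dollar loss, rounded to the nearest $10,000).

$6,280,000

σ_p = √(0.3²·3.6² + 0.7²·2.983² + 2·0.24·0.3·0.7·3.6·2.983) = 2.571%.
σ_{10d} = 2.571% × √10 = 8.130%.
VaR = 2.576 × 8.130% = 20.943%; on $30,000,000 that is $6,282,900.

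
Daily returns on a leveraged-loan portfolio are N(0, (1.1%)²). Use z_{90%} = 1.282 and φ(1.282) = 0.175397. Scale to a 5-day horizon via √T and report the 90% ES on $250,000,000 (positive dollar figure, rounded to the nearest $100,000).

σ_{5d} = 1.1% × √5 = 2.460%.
ES multiplier = φ(z)/(1−α) = 0.175397/0.1 = 1.754.
ES = 2.460% × 1.754 = 4.315%; on $250,000,000: $10,787,500.

$10,800,000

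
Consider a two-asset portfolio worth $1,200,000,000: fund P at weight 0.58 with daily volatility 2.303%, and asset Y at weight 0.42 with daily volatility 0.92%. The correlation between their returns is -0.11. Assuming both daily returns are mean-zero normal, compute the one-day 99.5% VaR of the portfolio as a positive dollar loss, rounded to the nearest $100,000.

σ_p² = 0.58²·2.303² + 0.42²·0.92² + 2·-0.11·0.58·0.42·2.303·0.92 = 1.8200 (%²).
σ_p = √1.8200 = 1.349%.
At 99.5%, z = 2.576.
VaR = 2.576 × 1.349% = 3.475%; on $1,200,000,000 that is $41,700,000.

$41,700,000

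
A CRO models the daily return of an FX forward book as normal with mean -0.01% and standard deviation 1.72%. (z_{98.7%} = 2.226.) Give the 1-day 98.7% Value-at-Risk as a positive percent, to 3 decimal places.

3.839%

VaR = −μ + z·σ = −(-0.01%) + 2.226 × 1.72% = 3.839%.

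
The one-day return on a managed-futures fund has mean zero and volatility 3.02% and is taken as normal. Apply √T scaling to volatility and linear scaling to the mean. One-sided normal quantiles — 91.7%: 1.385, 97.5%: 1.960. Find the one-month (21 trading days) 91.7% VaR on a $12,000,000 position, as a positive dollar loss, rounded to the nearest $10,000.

σ_{21d} = 3.02% × √21 = 13.839%.
VaR = 1.385 × 13.839% = 19.167%.
On $12,000,000: 0.19167 × $12,000,000 = $2,300,040.

$2,300,000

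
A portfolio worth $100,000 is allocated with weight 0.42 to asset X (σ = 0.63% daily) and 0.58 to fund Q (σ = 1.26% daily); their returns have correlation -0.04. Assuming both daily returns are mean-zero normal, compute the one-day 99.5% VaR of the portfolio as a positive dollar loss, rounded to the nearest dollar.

$1,976

σ_p² = 0.42²·0.63² + 0.58²·1.26² + 2·-0.04·0.42·0.58·0.63·1.26 = 0.5886 (%²).
σ_p = √0.5886 = 0.767%.
At 99.5%, z = 2.576.
VaR = 2.576 × 0.767% = 1.976%; on $100,000 that is $1,976.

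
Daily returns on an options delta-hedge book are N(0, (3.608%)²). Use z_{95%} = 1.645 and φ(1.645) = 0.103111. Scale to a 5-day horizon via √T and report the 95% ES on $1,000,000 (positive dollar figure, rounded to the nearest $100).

σ_{5d} = 3.608% × √5 = 8.068%.
ES multiplier = φ(z)/(1−α) = 0.103111/0.05 = 2.062.
ES = 8.068% × 2.062 = 16.636%; on $1,000,000: $166,360.

$166,400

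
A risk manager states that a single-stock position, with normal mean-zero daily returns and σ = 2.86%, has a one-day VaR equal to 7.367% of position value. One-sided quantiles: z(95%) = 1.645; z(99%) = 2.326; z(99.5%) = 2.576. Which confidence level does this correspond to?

99.5%

Implied z = VaR/σ = 7.367 / 2.86 = 2.576.
This matches z(99.5%) = 2.576.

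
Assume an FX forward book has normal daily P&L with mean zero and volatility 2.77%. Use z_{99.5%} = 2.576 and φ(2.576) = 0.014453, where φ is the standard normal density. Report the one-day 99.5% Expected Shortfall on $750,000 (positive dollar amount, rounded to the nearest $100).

Tail multiplier: φ(z)/(1−α) = 0.014453 / 0.005 = 2.891.
ES = 2.77% × 2.891 = 8.008%.
On $750,000: 0.08008 × $750,000 = $60,060.

$60,100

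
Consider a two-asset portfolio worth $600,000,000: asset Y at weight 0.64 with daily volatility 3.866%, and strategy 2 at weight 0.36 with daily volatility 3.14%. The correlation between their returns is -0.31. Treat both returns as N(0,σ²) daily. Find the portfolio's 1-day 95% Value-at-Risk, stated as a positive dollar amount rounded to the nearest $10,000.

σ_p² = 0.64²·3.866² + 0.36²·3.14² + 2·-0.31·0.64·0.36·3.866·3.14 = 5.6656 (%²).
σ_p = √5.6656 = 2.380%.
At 95%, z = 1.645.
VaR = 1.645 × 2.380% = 3.915%; on $600,000,000 that is $23,490,000.

$23,490,000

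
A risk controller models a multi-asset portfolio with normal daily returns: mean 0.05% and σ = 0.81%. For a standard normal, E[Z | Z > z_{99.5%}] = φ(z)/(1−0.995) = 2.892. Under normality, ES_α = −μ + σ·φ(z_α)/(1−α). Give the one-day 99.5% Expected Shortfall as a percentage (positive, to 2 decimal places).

ES = −(0.05%) + 0.81% × 2.892 = 2.293%.

2.29%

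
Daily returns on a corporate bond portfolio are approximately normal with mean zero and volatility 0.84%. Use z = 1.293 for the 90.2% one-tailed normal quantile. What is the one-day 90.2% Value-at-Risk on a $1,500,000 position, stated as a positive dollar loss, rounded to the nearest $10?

$16,290

VaR = z·σ = 1.293 × 0.84% = 1.086%.
On $1,500,000: 0.01086 × $1,500,000 = $16,290.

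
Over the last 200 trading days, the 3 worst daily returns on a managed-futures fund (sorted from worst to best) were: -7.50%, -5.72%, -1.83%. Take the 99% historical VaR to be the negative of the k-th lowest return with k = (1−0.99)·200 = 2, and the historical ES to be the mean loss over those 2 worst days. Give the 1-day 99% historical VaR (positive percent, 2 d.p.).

5.72%

k = 2; the 2nd lowest return is -5.72%, so VaR = 5.72%.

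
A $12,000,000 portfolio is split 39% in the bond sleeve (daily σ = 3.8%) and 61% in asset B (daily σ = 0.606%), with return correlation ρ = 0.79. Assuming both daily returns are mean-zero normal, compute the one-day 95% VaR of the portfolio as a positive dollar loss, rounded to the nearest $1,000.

σ_p² = 0.39²·3.8² + 0.61²·0.606² + 2·0.79·0.39·0.61·3.8·0.606 = 3.1986 (%²).
σ_p = √3.1986 = 1.788%.
At 95%, z = 1.645.
VaR = 1.645 × 1.788% = 2.941%; on $12,000,000 that is $352,920.

$353,000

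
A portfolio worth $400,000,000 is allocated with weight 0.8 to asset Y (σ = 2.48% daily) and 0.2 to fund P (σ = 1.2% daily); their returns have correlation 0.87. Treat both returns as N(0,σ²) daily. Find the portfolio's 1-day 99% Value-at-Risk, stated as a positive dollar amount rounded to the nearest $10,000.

$20,430,000

σ_p² = 0.8²·2.48² + 0.2²·1.2² + 2·0.87·0.8·0.2·2.48·1.2 = 4.8224 (%²).
σ_p = √4.8224 = 2.196%.
At 99%, z = 2.326.
VaR = 2.326 × 2.196% = 5.108%; on $400,000,000 that is $20,432,000.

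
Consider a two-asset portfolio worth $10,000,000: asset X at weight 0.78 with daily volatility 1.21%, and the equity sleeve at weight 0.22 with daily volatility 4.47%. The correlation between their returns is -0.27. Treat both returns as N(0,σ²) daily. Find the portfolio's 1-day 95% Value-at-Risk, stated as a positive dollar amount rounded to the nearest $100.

σ_p² = 0.78²·1.21² + 0.22²·4.47² + 2·-0.27·0.78·0.22·1.21·4.47 = 1.3566 (%²).
σ_p = √1.3566 = 1.165%.
At 95%, z = 1.645.
VaR = 1.645 × 1.165% = 1.916%; on $10,000,000 that is $191,600.

$191,600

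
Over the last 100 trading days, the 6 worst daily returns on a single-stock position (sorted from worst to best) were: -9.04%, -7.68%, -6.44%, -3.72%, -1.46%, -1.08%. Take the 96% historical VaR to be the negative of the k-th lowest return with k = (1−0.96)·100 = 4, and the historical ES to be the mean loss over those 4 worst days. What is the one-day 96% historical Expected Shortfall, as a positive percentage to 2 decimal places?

6.72%

The 4 worst returns sum to -26.88%.
ES = −(-26.88%) / 4 = 6.72%.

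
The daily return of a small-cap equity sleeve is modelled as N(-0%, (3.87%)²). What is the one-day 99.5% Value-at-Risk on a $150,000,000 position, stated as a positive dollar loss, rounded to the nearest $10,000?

At 99.5% one-sided, z = 2.576.
VaR = z·σ = 2.576 × 3.87% = 9.969%.
On $150,000,000: 0.09969 × $150,000,000 = $14,953,500.

$14,950,000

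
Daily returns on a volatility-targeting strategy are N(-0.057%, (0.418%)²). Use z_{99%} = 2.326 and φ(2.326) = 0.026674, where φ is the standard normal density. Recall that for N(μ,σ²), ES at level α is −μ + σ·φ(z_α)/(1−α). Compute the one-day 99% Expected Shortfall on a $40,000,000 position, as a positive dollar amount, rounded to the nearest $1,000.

Tail multiplier: φ(z)/(1−α) = 0.026674 / 0.01 = 2.667.
ES = −(-0.057%) + 0.418% × 2.667 = 1.172%.
On $40,000,000: 0.01172 × $40,000,000 = $468,800.

$469,000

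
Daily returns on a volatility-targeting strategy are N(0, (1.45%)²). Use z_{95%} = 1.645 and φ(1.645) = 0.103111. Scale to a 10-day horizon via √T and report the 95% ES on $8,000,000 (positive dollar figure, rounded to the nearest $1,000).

$756,000

σ_{10d} = 1.45% × √10 = 4.585%.
ES multiplier = φ(z)/(1−α) = 0.103111/0.05 = 2.062.
ES = 4.585% × 2.062 = 9.454%; on $8,000,000: $756,320.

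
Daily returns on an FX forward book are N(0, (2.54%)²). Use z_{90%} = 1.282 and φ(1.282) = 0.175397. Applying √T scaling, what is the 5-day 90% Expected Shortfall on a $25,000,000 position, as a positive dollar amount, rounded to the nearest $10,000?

$2,490,000

σ_{5d} = 2.54% × √5 = 5.680%.
ES multiplier = φ(z)/(1−α) = 0.175397/0.1 = 1.754.
ES = 5.680% × 1.754 = 9.963%; on $25,000,000: $2,490,750.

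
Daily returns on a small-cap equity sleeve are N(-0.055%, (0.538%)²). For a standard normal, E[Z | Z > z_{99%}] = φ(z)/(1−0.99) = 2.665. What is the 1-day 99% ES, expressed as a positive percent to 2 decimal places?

1.49%

ES = −(-0.055%) + 0.538% × 2.665 = 1.489%.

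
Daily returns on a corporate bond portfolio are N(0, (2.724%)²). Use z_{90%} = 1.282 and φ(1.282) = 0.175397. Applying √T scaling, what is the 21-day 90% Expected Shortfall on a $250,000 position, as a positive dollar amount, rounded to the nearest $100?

$54,700

σ_{21d} = 2.724% × √21 = 12.483%.
ES multiplier = φ(z)/(1−α) = 0.175397/0.1 = 1.754.
ES = 12.483% × 1.754 = 21.895%; on $250,000: $54,738.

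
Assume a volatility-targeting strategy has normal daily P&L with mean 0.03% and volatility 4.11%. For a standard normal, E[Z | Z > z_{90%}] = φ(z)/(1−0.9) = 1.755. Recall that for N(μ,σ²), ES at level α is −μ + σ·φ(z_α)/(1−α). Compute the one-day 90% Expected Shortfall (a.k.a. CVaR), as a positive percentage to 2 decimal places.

ES = −(0.03%) + 4.11% × 1.755 = 7.183%.

7.18%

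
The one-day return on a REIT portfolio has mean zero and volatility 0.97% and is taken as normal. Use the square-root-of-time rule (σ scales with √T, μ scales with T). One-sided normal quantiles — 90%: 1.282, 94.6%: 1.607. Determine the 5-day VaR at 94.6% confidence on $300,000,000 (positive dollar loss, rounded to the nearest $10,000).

σ_{5d} = 0.97% × √5 = 2.169%.
VaR = 1.607 × 2.169% = 3.486%.
On $300,000,000: 0.03486 × $300,000,000 = $10,458,000.

$10,460,000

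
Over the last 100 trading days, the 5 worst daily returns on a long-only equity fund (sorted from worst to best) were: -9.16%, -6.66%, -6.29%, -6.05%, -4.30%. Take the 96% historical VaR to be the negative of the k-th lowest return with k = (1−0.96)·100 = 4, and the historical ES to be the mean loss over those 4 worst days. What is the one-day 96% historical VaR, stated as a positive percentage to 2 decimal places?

6.05%

k = 4; the 4th lowest return is -6.05%, so VaR = 6.05%.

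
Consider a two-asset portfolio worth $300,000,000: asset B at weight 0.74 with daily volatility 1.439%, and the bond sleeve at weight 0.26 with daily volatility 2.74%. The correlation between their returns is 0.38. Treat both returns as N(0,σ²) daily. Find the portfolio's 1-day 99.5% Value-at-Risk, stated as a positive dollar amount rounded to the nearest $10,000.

σ_p² = 0.74²·1.439² + 0.26²·2.74² + 2·0.38·0.74·0.26·1.439·2.74 = 2.2180 (%²).
σ_p = √2.2180 = 1.489%.
At 99.5%, z = 2.576.
VaR = 2.576 × 1.489% = 3.836%; on $300,000,000 that is $11,508,000.

$11,510,000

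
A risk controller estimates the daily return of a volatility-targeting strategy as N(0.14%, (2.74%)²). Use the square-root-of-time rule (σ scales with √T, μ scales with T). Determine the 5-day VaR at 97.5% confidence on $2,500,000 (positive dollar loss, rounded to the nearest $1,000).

$283,000

At 97.5%, z = 1.960.
σ_{5d} = 2.74% × √5 = 6.127%; μ_{5d} = 5 × 0.14% = 0.700%.
VaR = −(0.700%) + 1.960 × 6.127% = 11.309%.
On $2,500,000: 0.11309 × $2,500,000 = $282,725.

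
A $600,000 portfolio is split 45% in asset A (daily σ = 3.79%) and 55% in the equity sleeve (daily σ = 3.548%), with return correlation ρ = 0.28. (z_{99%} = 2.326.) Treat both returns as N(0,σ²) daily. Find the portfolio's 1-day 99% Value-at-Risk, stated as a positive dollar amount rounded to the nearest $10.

σ_p² = 0.45²·3.79² + 0.55²·3.548² + 2·0.28·0.45·0.55·3.79·3.548 = 8.5804 (%²).
σ_p = √8.5804 = 2.929%.
VaR = 2.326 × 2.929% = 6.813%; on $600,000 that is $40,878.

$40,880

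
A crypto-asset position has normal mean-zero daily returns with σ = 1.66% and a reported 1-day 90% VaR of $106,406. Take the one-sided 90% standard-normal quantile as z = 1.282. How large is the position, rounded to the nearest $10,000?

VaR as a fraction of value: z·σ = 1.282 × 1.66% = 2.12812%.
Position = $106,406 / 0.0212812 = $5,000,000.

$5,000,000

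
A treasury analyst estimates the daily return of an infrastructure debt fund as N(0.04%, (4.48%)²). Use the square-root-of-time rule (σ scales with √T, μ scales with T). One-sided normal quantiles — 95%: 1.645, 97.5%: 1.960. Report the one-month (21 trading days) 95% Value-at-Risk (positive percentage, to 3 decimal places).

σ_{21d} = 4.48% × √21 = 20.530%; μ_{21d} = 21 × 0.04% = 0.840%.
VaR = −(0.840%) + 1.645 × 20.530% = 32.932%.

32.932%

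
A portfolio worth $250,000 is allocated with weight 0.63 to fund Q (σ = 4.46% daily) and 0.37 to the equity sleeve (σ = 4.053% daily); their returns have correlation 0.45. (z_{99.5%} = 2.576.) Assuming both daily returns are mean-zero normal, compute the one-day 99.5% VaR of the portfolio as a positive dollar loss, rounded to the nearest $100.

$24,000

σ_p² = 0.63²·4.46² + 0.37²·4.053² + 2·0.45·0.63·0.37·4.46·4.053 = 13.9360 (%²).
σ_p = √13.9360 = 3.733%.
VaR = 2.576 × 3.733% = 9.616%; on $250,000 that is $24,040.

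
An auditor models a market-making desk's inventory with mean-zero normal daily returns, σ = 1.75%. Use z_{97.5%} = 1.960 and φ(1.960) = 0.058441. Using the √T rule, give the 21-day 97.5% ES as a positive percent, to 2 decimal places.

σ_{21d} = 1.75% × √21 = 8.020%.
ES multiplier = φ(z)/(1−α) = 0.058441/0.025 = 2.338.
ES = 8.020% × 2.338 = 18.751%.

18.75%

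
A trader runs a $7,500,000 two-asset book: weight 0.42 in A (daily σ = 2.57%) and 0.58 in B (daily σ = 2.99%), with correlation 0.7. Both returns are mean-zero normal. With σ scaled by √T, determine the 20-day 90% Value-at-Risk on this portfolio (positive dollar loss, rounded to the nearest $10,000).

$1,120,000

σ_p = √(0.42²·2.57² + 0.58²·2.99² + 2·0.7·0.42·0.58·2.57·2.99) = 2.606%.
σ_{20d} = 2.606% × √20 = 11.654%.
z(90%) = 1.282.
VaR = 1.282 × 11.654% = 14.940%; on $7,500,000 that is $1,120,500.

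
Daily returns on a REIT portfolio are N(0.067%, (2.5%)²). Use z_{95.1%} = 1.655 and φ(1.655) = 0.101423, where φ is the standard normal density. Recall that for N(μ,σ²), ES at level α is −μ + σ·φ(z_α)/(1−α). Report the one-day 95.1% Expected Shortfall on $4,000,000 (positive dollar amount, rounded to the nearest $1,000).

Tail multiplier: φ(z)/(1−α) = 0.101423 / 0.049 = 2.070.
ES = −(0.067%) + 2.5% × 2.070 = 5.108%.
On $4,000,000: 0.05108 × $4,000,000 = $204,320.

$204,000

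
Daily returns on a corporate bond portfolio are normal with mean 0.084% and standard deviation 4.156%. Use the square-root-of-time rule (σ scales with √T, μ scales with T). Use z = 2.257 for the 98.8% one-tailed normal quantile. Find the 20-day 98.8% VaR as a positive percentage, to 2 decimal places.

σ_{20d} = 4.156% × √20 = 18.586%; μ_{20d} = 20 × 0.084% = 1.680%.
VaR = −(1.680%) + 2.257 × 18.586% = 40.269%.

40.27%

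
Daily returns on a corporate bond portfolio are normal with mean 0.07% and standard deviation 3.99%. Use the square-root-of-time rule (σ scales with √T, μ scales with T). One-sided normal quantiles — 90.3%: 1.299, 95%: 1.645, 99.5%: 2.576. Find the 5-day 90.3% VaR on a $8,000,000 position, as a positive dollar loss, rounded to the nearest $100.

σ_{5d} = 3.99% × √5 = 8.922%; μ_{5d} = 5 × 0.07% = 0.350%.
VaR = −(0.350%) + 1.299 × 8.922% = 11.240%.
On $8,000,000: 0.11240 × $8,000,000 = $899,200.

$899,200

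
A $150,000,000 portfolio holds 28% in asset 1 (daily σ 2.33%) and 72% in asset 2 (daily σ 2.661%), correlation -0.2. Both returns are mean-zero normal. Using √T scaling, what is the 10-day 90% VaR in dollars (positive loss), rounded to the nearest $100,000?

$11,500,000

σ_p = √(0.28²·2.33² + 0.72²·2.661² + 2·-0.2·0.28·0.72·2.33·2.661) = 1.896%.
σ_{10d} = 1.896% × √10 = 5.996%.
z(90%) = 1.282.
VaR = 1.282 × 5.996% = 7.687%; on $150,000,000 that is $11,530,500.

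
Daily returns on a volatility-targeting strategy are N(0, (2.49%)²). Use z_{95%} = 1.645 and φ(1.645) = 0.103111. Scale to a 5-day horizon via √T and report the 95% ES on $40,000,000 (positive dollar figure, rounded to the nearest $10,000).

$4,590,000

σ_{5d} = 2.49% × √5 = 5.568%.
ES multiplier = φ(z)/(1−α) = 0.103111/0.05 = 2.062.
ES = 5.568% × 2.062 = 11.481%; on $40,000,000: $4,592,400.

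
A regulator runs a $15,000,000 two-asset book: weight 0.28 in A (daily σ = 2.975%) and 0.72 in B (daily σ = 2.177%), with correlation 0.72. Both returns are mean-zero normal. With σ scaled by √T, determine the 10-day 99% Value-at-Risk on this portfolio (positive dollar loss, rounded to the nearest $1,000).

$2,475,000

σ_p = √(0.28²·2.975² + 0.72²·2.177² + 2·0.72·0.28·0.72·2.975·2.177) = 2.243%.
σ_{10d} = 2.243% × √10 = 7.093%.
z(99%) = 2.326.
VaR = 2.326 × 7.093% = 16.498%; on $15,000,000 that is $2,474,700.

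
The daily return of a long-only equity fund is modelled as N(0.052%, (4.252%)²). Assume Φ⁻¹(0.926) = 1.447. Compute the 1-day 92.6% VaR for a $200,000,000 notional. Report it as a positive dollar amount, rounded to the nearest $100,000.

$12,200,000

VaR = −μ + z·σ = −(0.052%) + 1.447 × 4.252% = 6.101%.
On $200,000,000: 0.06101 × $200,000,000 = $12,202,000.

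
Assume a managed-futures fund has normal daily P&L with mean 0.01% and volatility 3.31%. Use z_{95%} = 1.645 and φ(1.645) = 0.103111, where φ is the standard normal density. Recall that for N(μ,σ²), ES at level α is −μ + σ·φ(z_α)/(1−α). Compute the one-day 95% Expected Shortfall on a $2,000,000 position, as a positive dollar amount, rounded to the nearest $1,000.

$136,000

Tail multiplier: φ(z)/(1−α) = 0.103111 / 0.05 = 2.062.
ES = −(0.01%) + 3.31% × 2.062 = 6.815%.
On $2,000,000: 0.06815 × $2,000,000 = $136,300.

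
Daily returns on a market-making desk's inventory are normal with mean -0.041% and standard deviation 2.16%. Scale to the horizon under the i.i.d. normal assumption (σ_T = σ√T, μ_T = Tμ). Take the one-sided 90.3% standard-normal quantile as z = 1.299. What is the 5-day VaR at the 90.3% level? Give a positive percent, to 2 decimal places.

6.48%

σ_{5d} = 2.16% × √5 = 4.830%; μ_{5d} = 5 × -0.041% = -0.205%.
VaR = −(-0.205%) + 1.299 × 4.830% = 6.479%.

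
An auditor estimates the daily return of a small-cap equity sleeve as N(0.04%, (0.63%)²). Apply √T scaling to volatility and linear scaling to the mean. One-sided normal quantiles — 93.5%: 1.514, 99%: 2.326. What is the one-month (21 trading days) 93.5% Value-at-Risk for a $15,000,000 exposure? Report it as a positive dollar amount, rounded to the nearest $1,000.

σ_{21d} = 0.63% × √21 = 2.887%; μ_{21d} = 21 × 0.04% = 0.840%.
VaR = −(0.840%) + 1.514 × 2.887% = 3.531%.
On $15,000,000: 0.03531 × $15,000,000 = $529,650.

$530,000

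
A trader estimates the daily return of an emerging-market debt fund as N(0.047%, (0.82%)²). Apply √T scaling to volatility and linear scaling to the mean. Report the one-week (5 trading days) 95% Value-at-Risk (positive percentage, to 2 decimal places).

2.78%

At 95%, z = 1.645.
σ_{5d} = 0.82% × √5 = 1.834%; μ_{5d} = 5 × 0.047% = 0.235%.
VaR = −(0.235%) + 1.645 × 1.834% = 2.782%.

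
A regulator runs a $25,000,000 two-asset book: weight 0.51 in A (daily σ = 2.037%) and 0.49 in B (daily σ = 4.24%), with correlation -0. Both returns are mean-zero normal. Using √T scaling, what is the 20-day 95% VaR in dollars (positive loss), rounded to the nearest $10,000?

σ_p = √(0.51²·2.037² + 0.49²·4.24² + 2·-0·0.51·0.49·2.037·4.24) = 2.323%.
σ_{20d} = 2.323% × √20 = 10.389%.
z(95%) = 1.645.
VaR = 1.645 × 10.389% = 17.090%; on $25,000,000 that is $4,272,500.

$4,270,000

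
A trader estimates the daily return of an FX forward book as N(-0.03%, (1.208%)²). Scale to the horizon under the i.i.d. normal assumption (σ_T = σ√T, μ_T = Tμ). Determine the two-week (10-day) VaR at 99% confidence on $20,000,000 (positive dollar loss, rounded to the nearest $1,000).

$1,837,000

At 99%, z = 2.326.
σ_{10d} = 1.208% × √10 = 3.820%; μ_{10d} = 10 × -0.03% = -0.300%.
VaR = −(-0.300%) + 2.326 × 3.820% = 9.185%.
On $20,000,000: 0.09185 × $20,000,000 = $1,837,000.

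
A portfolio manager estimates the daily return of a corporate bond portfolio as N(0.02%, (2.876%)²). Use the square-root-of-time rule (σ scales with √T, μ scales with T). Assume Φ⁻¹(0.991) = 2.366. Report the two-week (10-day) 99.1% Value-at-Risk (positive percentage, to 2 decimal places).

σ_{10d} = 2.876% × √10 = 9.095%; μ_{10d} = 10 × 0.02% = 0.200%.
VaR = −(0.200%) + 2.366 × 9.095% = 21.319%.

21.32%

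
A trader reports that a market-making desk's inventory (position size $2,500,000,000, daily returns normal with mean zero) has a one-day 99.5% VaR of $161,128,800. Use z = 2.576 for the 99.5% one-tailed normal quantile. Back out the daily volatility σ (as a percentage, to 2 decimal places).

2.50%

VaR as a fraction: $161,128,800 / $2,500,000,000 = 6.445%.
σ = VaR / z = 6.445% / 2.576 = 2.502%.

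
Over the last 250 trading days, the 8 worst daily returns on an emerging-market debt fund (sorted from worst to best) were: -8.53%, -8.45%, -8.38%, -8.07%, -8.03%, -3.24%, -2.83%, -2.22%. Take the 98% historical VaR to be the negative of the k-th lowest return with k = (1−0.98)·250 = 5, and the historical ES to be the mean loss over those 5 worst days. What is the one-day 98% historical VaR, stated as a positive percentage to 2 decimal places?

k = 5; the 5th lowest return is -8.03%, so VaR = 8.03%.

8.03%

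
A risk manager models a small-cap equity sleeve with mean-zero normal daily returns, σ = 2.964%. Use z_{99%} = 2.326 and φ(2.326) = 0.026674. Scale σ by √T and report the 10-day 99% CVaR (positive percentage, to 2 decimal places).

25.00%

σ_{10d} = 2.964% × √10 = 9.373%.
ES multiplier = φ(z)/(1−α) = 0.026674/0.01 = 2.667.
ES = 9.373% × 2.667 = 24.998%.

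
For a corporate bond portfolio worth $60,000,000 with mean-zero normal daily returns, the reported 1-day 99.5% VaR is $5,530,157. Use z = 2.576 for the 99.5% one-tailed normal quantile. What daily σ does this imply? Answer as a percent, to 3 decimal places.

3.578%

VaR as a fraction: $5,530,157 / $60,000,000 = 9.217%.
σ = VaR / z = 9.217% / 2.576 = 3.578%.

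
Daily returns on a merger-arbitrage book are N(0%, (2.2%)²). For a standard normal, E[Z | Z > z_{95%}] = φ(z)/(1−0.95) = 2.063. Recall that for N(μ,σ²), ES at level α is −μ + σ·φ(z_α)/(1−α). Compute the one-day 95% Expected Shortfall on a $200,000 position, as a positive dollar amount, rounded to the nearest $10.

ES = 2.2% × 2.063 = 4.539%.
On $200,000: 0.04539 × $200,000 = $9,078.

$9,080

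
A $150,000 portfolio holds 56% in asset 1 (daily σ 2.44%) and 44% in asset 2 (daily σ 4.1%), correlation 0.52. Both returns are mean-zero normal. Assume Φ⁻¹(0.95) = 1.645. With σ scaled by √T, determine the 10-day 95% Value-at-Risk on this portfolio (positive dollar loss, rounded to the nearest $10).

$21,630

σ_p = √(0.56²·2.44² + 0.44²·4.1² + 2·0.52·0.56·0.44·2.44·4.1) = 2.772%.
σ_{10d} = 2.772% × √10 = 8.766%.
VaR = 1.645 × 8.766% = 14.420%; on $150,000 that is $21,630.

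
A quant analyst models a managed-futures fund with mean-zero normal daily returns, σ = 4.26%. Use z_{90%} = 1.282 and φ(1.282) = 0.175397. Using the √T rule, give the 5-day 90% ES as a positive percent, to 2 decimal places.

σ_{5d} = 4.26% × √5 = 9.526%.
ES multiplier = φ(z)/(1−α) = 0.175397/0.1 = 1.754.
ES = 9.526% × 1.754 = 16.709%.

16.71%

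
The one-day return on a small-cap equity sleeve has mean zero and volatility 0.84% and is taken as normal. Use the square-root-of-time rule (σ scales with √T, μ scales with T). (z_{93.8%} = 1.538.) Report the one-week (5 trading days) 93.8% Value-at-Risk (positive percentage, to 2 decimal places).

2.89%

σ_{5d} = 0.84% × √5 = 1.878%.
VaR = 1.538 × 1.878% = 2.888%.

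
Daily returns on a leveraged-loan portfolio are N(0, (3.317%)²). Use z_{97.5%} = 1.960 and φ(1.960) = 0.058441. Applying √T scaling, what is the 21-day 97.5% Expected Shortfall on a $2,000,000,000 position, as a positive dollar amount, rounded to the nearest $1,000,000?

σ_{21d} = 3.317% × √21 = 15.200%.
ES multiplier = φ(z)/(1−α) = 0.058441/0.025 = 2.338.
ES = 15.200% × 2.338 = 35.538%; on $2,000,000,000: $710,760,000.

$711,000,000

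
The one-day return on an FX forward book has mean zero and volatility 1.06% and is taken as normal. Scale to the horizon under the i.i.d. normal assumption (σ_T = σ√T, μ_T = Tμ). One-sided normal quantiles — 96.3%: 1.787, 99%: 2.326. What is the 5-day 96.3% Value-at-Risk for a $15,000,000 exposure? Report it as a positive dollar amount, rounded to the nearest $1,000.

σ_{5d} = 1.06% × √5 = 2.370%.
VaR = 1.787 × 2.370% = 4.235%.
On $15,000,000: 0.04235 × $15,000,000 = $635,250.

$635,000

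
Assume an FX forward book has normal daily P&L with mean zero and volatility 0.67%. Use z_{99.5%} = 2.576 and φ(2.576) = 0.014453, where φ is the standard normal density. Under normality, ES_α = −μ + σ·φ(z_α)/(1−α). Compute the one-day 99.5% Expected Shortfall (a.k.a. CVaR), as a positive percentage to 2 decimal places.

Tail multiplier: φ(z)/(1−α) = 0.014453 / 0.005 = 2.891.
ES = 0.67% × 2.891 = 1.937%.

1.94%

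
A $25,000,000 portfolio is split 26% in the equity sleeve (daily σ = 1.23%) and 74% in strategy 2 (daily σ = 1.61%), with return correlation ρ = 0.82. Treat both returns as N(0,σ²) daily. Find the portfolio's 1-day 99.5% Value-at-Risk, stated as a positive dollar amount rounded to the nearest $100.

$943,500

σ_p² = 0.26²·1.23² + 0.74²·1.61² + 2·0.82·0.26·0.74·1.23·1.61 = 2.1466 (%²).
σ_p = √2.1466 = 1.465%.
At 99.5%, z = 2.576.
VaR = 2.576 × 1.465% = 3.774%; on $25,000,000 that is $943,500.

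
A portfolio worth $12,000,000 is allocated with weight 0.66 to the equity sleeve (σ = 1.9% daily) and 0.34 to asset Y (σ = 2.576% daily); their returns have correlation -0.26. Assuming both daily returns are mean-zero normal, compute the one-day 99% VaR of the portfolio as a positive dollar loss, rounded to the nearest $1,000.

σ_p² = 0.66²·1.9² + 0.34²·2.576² + 2·-0.26·0.66·0.34·1.9·2.576 = 1.7685 (%²).
σ_p = √1.7685 = 1.330%.
At 99%, z = 2.326.
VaR = 2.326 × 1.330% = 3.094%; on $12,000,000 that is $371,280.

$371,000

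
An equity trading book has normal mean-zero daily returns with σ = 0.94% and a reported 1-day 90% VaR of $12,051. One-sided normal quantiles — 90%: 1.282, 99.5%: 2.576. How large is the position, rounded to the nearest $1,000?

VaR as a fraction of value: z·σ = 1.282 × 0.94% = 1.20508%.
Position = $12,051 / 0.0120508 = $1,000,017.

$1,000,000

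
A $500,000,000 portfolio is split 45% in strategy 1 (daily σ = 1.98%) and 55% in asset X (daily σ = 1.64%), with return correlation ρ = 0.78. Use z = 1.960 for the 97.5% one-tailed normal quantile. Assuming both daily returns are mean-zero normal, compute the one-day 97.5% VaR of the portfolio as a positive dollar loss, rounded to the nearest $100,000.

σ_p² = 0.45²·1.98² + 0.55²·1.64² + 2·0.78·0.45·0.55·1.98·1.64 = 2.8612 (%²).
σ_p = √2.8612 = 1.692%.
VaR = 1.960 × 1.692% = 3.316%; on $500,000,000 that is $16,580,000.

$16,600,000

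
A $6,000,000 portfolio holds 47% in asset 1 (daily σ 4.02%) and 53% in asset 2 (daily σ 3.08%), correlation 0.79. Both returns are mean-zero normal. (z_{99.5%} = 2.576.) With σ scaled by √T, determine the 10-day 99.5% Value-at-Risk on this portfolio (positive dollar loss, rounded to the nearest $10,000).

$1,630,000

σ_p = √(0.47²·4.02² + 0.53²·3.08² + 2·0.79·0.47·0.53·4.02·3.08) = 3.333%.
σ_{10d} = 3.333% × √10 = 10.540%.
VaR = 2.576 × 10.540% = 27.151%; on $6,000,000 that is $1,629,060.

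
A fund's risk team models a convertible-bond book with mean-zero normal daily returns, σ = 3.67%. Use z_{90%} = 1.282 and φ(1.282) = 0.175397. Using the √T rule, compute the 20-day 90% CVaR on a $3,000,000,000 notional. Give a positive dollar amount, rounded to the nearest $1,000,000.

σ_{20d} = 3.67% × √20 = 16.413%.
ES multiplier = φ(z)/(1−α) = 0.175397/0.1 = 1.754.
ES = 16.413% × 1.754 = 28.788%; on $3,000,000,000: $863,640,000.

$864,000,000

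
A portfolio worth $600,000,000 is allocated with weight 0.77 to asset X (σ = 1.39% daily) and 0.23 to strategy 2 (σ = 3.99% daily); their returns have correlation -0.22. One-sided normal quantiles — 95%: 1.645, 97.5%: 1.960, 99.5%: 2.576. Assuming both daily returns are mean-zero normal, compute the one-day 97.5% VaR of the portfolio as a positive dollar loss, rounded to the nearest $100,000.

σ_p² = 0.77²·1.39² + 0.23²·3.99² + 2·-0.22·0.77·0.23·1.39·3.99 = 1.5555 (%²).
σ_p = √1.5555 = 1.247%.
VaR = 1.960 × 1.247% = 2.444%; on $600,000,000 that is $14,664,000.

$14,700,000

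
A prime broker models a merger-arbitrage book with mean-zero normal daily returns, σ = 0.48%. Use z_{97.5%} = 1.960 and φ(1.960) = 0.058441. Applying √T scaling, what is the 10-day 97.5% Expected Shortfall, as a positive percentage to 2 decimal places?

3.55%

σ_{10d} = 0.48% × √10 = 1.518%.
ES multiplier = φ(z)/(1−α) = 0.058441/0.025 = 2.338.
ES = 1.518% × 2.338 = 3.549%.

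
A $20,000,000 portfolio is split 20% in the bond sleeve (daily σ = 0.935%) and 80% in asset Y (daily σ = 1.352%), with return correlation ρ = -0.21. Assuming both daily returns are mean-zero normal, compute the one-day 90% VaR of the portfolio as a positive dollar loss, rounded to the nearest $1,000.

σ_p² = 0.2²·0.935² + 0.8²·1.352² + 2·-0.21·0.2·0.8·0.935·1.352 = 1.1199 (%²).
σ_p = √1.1199 = 1.058%.
At 90%, z = 1.282.
VaR = 1.282 × 1.058% = 1.356%; on $20,000,000 that is $271,200.

$271,000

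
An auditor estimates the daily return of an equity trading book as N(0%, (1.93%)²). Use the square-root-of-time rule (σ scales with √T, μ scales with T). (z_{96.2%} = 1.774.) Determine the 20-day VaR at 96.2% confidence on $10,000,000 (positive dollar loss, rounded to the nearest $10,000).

$1,530,000

σ_{20d} = 1.93% × √20 = 8.631%.
VaR = 1.774 × 8.631% = 15.311%.
On $10,000,000: 0.15311 × $10,000,000 = $1,531,100.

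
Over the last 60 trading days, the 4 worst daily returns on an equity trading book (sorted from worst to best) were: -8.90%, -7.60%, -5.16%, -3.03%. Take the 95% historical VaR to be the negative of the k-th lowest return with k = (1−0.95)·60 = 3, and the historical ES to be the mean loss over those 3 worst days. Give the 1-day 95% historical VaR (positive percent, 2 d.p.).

5.16%

k = 3; the 3rd lowest return is -5.16%, so VaR = 5.16%.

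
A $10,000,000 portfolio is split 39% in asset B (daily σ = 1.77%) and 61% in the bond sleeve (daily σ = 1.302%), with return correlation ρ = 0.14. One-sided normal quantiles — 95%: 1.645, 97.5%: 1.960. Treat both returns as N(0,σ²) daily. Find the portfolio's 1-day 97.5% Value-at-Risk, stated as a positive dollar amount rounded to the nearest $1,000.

$220,000

σ_p² = 0.39²·1.77² + 0.61²·1.302² + 2·0.14·0.39·0.61·1.77·1.302 = 1.2608 (%²).
σ_p = √1.2608 = 1.123%.
VaR = 1.960 × 1.123% = 2.201%; on $10,000,000 that is $220,100.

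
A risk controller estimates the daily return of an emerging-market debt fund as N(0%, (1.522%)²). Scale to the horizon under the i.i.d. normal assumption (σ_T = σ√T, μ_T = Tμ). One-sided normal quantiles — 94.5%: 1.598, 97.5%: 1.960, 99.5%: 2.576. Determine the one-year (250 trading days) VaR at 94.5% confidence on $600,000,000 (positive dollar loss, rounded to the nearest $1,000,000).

σ_{250d} = 1.522% × √250 = 24.065%.
VaR = 1.598 × 24.065% = 38.456%.
On $600,000,000: 0.38456 × $600,000,000 = $230,736,000.

$231,000,000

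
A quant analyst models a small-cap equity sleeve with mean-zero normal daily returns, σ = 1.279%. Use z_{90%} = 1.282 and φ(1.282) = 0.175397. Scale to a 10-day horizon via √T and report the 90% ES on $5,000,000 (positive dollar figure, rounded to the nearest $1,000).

$355,000

σ_{10d} = 1.279% × √10 = 4.045%.
ES multiplier = φ(z)/(1−α) = 0.175397/0.1 = 1.754.
ES = 4.045% × 1.754 = 7.095%; on $5,000,000: $354,750.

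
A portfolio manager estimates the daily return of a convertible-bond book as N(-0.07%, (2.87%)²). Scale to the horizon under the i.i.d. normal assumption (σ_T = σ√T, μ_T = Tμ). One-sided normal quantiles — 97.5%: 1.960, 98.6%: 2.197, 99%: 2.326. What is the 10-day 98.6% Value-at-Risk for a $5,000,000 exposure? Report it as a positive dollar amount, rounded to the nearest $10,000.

$1,030,000

σ_{10d} = 2.87% × √10 = 9.076%; μ_{10d} = 10 × -0.07% = -0.700%.
VaR = −(-0.700%) + 2.197 × 9.076% = 20.640%.
On $5,000,000: 0.20640 × $5,000,000 = $1,032,000.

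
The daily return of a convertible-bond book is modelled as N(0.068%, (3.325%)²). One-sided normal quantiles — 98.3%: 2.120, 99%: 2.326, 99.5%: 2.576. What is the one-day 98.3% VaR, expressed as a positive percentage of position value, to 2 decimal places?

VaR = −μ + z·σ = −(0.068%) + 2.120 × 3.325% = 6.981%.

6.98%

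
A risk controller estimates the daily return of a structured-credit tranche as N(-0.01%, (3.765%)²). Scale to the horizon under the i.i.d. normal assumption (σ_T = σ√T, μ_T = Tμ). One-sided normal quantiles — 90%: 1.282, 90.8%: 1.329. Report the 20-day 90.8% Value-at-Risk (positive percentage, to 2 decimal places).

σ_{20d} = 3.765% × √20 = 16.838%; μ_{20d} = 20 × -0.01% = -0.200%.
VaR = −(-0.200%) + 1.329 × 16.838% = 22.578%.

22.58%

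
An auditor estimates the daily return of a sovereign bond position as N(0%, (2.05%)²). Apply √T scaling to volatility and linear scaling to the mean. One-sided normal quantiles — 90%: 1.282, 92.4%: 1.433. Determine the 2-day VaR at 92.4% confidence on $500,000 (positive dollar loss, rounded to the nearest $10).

$20,770

σ_{2d} = 2.05% × √2 = 2.899%.
VaR = 1.433 × 2.899% = 4.154%.
On $500,000: 0.04154 × $500,000 = $20,770.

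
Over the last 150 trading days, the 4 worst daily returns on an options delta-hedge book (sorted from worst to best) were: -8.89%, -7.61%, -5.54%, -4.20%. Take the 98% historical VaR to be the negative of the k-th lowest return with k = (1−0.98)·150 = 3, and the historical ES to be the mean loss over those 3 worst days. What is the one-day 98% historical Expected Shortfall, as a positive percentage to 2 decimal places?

The 3 worst returns sum to -22.04%.
ES = −(-22.04%) / 3 = 7.3466…% ≈ 7.35%.

7.35%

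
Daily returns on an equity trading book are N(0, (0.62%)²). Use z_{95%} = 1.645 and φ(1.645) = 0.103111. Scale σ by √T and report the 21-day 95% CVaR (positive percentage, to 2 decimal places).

σ_{21d} = 0.62% × √21 = 2.841%.
ES multiplier = φ(z)/(1−α) = 0.103111/0.05 = 2.062.
ES = 2.841% × 2.062 = 5.858%.

5.86%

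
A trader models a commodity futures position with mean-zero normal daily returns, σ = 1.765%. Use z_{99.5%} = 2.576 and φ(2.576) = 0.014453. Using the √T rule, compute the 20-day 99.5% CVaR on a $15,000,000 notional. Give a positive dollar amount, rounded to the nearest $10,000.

$3,420,000

σ_{20d} = 1.765% × √20 = 7.893%.
ES multiplier = φ(z)/(1−α) = 0.014453/0.005 = 2.891.
ES = 7.893% × 2.891 = 22.819%; on $15,000,000: $3,422,850.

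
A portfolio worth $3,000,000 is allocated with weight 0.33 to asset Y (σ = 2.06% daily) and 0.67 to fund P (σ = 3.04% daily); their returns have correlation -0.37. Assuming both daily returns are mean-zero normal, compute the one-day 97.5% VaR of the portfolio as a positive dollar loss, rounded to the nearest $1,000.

$111,000

σ_p² = 0.33²·2.06² + 0.67²·3.04² + 2·-0.37·0.33·0.67·2.06·3.04 = 3.5861 (%²).
σ_p = √3.5861 = 1.894%.
At 97.5%, z = 1.960.
VaR = 1.960 × 1.894% = 3.712%; on $3,000,000 that is $111,360.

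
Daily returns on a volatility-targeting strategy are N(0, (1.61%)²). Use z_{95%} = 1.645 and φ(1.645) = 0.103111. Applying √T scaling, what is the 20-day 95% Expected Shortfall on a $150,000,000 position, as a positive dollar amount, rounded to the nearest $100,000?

$22,300,000

σ_{20d} = 1.61% × √20 = 7.200%.
ES multiplier = φ(z)/(1−α) = 0.103111/0.05 = 2.062.
ES = 7.200% × 2.062 = 14.846%; on $150,000,000: $22,269,000.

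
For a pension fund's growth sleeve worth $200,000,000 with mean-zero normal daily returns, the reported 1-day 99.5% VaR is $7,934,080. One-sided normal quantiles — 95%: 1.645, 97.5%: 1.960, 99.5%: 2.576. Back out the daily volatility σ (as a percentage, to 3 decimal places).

VaR as a fraction: $7,934,080 / $200,000,000 = 3.967%.
σ = VaR / z = 3.967% / 2.576 = 1.540%.

1.540%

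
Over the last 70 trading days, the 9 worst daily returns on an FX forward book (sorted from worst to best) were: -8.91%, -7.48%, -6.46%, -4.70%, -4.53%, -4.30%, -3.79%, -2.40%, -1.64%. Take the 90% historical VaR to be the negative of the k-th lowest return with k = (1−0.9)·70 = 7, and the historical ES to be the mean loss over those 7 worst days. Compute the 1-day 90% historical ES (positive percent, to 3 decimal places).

The 7 worst returns sum to -40.17%.
ES = −(-40.17%) / 7 = 5.7385…% ≈ 5.739%.

5.739%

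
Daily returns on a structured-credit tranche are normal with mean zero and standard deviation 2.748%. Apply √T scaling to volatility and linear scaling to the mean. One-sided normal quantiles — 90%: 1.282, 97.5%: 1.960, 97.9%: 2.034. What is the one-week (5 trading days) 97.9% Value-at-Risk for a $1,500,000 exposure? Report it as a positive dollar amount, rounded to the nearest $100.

σ_{5d} = 2.748% × √5 = 6.145%.
VaR = 2.034 × 6.145% = 12.499%.
On $1,500,000: 0.12499 × $1,500,000 = $187,485.

$187,500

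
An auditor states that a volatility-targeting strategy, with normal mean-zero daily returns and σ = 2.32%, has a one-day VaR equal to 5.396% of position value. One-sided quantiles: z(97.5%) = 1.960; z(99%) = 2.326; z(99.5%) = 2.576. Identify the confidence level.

Implied z = VaR/σ = 5.396 / 2.32 = 2.326.
This matches z(99%) = 2.326.

99%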